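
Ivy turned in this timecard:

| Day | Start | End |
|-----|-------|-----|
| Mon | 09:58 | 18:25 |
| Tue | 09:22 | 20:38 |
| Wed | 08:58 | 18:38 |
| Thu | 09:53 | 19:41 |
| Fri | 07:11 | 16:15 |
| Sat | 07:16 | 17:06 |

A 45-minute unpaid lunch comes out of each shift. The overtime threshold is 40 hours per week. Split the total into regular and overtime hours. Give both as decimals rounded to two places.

Regular 40.00 hours, overtime 13.58 hours

Mon: 09:58–18:25 = 8 h 27 min; less 45 min break → 7 h 42 min
Tue: 09:22–20:38 = 11 h 16 min; less 45 min break → 10 h 31 min
Wed: 08:58–18:38 = 9 h 40 min; less 45 min break → 8 h 55 min
Thu: 09:53–19:41 = 9 h 48 min; less 45 min break → 9 h 3 min
Fri: 07:11–16:15 = 9 h 4 min; less 45 min break → 8 h 19 min
Sat: 07:16–17:06 = 9 h 50 min; less 45 min break → 9 h 5 min
Total worked: 53 h 35 min = 53.58 h.
Threshold 40 h → overtime 13 h 35 min, regular 40 h 0 min.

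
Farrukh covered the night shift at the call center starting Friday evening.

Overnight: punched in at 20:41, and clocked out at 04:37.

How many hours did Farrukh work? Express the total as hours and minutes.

Overnight: 20:41 → midnight = 3 h 19 min; midnight → 04:37 = 4 h 37 min; span 7 h 56 min

7 h 56 min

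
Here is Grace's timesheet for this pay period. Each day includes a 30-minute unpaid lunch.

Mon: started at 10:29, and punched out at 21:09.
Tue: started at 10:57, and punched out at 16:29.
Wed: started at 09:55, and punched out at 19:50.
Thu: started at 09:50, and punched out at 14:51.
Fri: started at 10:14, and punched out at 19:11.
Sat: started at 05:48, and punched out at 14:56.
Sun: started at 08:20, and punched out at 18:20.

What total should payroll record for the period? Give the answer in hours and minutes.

55 h 43 min

Mon: 10:29–21:09 = 10 h 40 min; less 30 min break → 10 h 10 min
Tue: 10:57–16:29 = 5 h 32 min; less 30 min break → 5 h 2 min
Wed: 09:55–19:50 = 9 h 55 min; less 30 min break → 9 h 25 min
Thu: 09:50–14:51 = 5 h 1 min; less 30 min break → 4 h 31 min
Fri: 10:14–19:11 = 8 h 57 min; less 30 min break → 8 h 27 min
Sat: 05:48–14:56 = 9 h 8 min; less 30 min break → 8 h 38 min
Sun: 08:20–18:20 = 10 h 0 min; less 30 min break → 9 h 30 min
Total: 10 h 10 min + 5 h 2 min + 9 h 25 min + 4 h 31 min + 8 h 27 min + 8 h 38 min + 9 h 30 min = 55 h 43 min.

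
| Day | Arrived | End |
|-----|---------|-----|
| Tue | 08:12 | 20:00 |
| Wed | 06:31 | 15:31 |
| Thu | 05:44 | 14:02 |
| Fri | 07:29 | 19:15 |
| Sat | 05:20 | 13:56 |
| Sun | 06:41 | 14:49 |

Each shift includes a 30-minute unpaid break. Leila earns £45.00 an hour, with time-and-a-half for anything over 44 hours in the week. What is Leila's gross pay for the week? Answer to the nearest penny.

£2695.50

Tue: 08:12–20:00 = 11 h 48 min; less 30 min break → 11 h 18 min
Wed: 06:31–15:31 = 9 h 0 min; less 30 min break → 8 h 30 min
Thu: 05:44–14:02 = 8 h 18 min; less 30 min break → 7 h 48 min
Fri: 07:29–19:15 = 11 h 46 min; less 30 min break → 11 h 16 min
Sat: 05:20–13:56 = 8 h 36 min; less 30 min break → 8 h 6 min
Sun: 06:41–14:49 = 8 h 8 min; less 30 min break → 7 h 38 min
Total worked: 54 h 36 min = 3276 min.
Regular 44 h 0 min = 2640 min at £45.00/h; overtime 10 h 36 min = 636 min at £67.50/h.
Pay = (2640 × £45.00 + 636 × £67.50) ÷ 60 = £2695.50.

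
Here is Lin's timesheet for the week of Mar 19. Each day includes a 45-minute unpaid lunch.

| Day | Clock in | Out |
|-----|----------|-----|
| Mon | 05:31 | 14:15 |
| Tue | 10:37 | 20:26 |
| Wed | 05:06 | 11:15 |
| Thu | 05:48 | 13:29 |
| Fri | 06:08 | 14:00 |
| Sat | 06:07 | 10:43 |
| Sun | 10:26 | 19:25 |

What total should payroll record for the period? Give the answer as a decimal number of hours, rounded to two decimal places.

48.58 hours

Mon: 05:31–14:15 = 8 h 44 min; less 45 min break → 7 h 59 min
Tue: 10:37–20:26 = 9 h 49 min; less 45 min break → 9 h 4 min
Wed: 05:06–11:15 = 6 h 9 min; less 45 min break → 5 h 24 min
Thu: 05:48–13:29 = 7 h 41 min; less 45 min break → 6 h 56 min
Fri: 06:08–14:00 = 7 h 52 min; less 45 min break → 7 h 7 min
Sat: 06:07–10:43 = 4 h 36 min; less 45 min break → 3 h 51 min
Sun: 10:26–19:25 = 8 h 59 min; less 45 min break → 8 h 14 min
Total: 7 h 59 min + 9 h 4 min + 5 h 24 min + 6 h 56 min + 7 h 7 min + 3 h 51 min + 8 h 14 min = 48 h 35 min.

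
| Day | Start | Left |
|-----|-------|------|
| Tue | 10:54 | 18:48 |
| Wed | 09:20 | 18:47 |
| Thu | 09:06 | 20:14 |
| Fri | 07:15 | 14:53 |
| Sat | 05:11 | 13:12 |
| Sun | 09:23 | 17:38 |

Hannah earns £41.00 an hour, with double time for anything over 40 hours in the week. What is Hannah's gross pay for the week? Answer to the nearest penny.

Tue: 10:54–18:48 = 7 h 54 min
Wed: 09:20–18:47 = 9 h 27 min
Thu: 09:06–20:14 = 11 h 8 min
Fri: 07:15–14:53 = 7 h 38 min
Sat: 05:11–13:12 = 8 h 1 min
Sun: 09:23–17:38 = 8 h 15 min
Total worked: 52 h 23 min = 3143 min.
Regular 40 h 0 min = 2400 min at £41.00/h; overtime 12 h 23 min = 743 min at £82.00/h.
Pay = (2400 × £41.00 + 743 × £82.00) ÷ 60 = £2655.43.

£2655.43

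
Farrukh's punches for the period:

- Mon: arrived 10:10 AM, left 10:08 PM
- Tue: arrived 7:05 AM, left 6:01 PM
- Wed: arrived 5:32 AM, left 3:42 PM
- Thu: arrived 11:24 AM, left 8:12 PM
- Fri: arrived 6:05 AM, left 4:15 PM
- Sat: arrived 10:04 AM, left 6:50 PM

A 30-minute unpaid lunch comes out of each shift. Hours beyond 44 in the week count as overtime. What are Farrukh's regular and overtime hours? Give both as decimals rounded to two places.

Mon: 10:10 AM–10:08 PM = 11 h 58 min; less 30 min break → 11 h 28 min
Tue: 7:05 AM–6:01 PM = 10 h 56 min; less 30 min break → 10 h 26 min
Wed: 5:32 AM–3:42 PM = 10 h 10 min; less 30 min break → 9 h 40 min
Thu: 11:24 AM–8:12 PM = 8 h 48 min; less 30 min break → 8 h 18 min
Fri: 6:05 AM–4:15 PM = 10 h 10 min; less 30 min break → 9 h 40 min
Sat: 10:04 AM–6:50 PM = 8 h 46 min; less 30 min break → 8 h 16 min
Total worked: 57 h 48 min = 57.80 h.
Threshold 44 h → overtime 13 h 48 min, regular 44 h 0 min.

Regular 44.00 hours, overtime 13.80 hours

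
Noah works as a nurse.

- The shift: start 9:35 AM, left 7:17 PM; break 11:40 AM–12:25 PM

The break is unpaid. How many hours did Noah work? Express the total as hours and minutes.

The shift: 9:35 AM–7:17 PM = 9 h 42 min; less 45 min break → 8 h 57 min

8 h 57 min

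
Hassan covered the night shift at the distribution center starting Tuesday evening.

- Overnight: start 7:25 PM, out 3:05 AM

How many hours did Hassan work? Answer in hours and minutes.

7 h 40 min

Overnight: 7:25 PM → midnight = 4 h 35 min; midnight → 3:05 AM = 3 h 5 min; span 7 h 40 min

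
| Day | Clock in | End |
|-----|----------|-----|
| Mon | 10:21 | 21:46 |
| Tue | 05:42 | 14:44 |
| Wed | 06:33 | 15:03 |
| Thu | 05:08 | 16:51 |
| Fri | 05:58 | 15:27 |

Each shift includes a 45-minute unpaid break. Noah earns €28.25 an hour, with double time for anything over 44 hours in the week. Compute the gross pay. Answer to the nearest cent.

Mon: 10:21–21:46 = 11 h 25 min; less 45 min break → 10 h 40 min
Tue: 05:42–14:44 = 9 h 2 min; less 45 min break → 8 h 17 min
Wed: 06:33–15:03 = 8 h 30 min; less 45 min break → 7 h 45 min
Thu: 05:08–16:51 = 11 h 43 min; less 45 min break → 10 h 58 min
Fri: 05:58–15:27 = 9 h 29 min; less 45 min break → 8 h 44 min
Total worked: 46 h 24 min = 2784 min.
Regular 44 h 0 min = 2640 min at €28.25/h; overtime 2 h 24 min = 144 min at €56.50/h.
Pay = (2640 × €28.25 + 144 × €56.50) ÷ 60 = €1378.60.

€1378.60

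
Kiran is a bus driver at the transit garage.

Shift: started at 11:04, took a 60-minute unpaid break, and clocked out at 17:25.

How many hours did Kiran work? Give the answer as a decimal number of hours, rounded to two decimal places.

Shift: 11:04–17:25 = 6 h 21 min; less 60 min break → 5 h 21 min

5.35 hours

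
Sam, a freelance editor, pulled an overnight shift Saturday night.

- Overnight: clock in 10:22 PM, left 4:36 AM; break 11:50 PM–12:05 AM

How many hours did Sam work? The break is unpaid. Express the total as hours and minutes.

5 h 59 min

Overnight: 10:22 PM → midnight = 1 h 38 min; midnight → 4:36 AM = 4 h 36 min; span 6 h 14 min; less 15 min break → 5 h 59 min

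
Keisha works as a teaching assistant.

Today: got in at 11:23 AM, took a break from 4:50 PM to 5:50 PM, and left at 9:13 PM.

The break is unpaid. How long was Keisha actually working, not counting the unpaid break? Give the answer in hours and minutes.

8 h 50 min

Today: 11:23 AM–9:13 PM = 9 h 50 min; less 60 min break → 8 h 50 min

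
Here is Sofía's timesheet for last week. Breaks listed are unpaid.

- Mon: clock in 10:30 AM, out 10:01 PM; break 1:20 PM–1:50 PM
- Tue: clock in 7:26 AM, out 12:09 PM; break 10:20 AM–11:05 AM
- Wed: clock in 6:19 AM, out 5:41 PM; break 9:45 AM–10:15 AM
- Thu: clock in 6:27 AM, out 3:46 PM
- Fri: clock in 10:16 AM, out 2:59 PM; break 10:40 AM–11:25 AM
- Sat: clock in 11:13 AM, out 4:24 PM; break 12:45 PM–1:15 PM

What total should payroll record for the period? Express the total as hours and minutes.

43 h 49 min

Mon: 10:30 AM–10:01 PM = 11 h 31 min; less 30 min break → 11 h 1 min
Tue: 7:26 AM–12:09 PM = 4 h 43 min; less 45 min break → 3 h 58 min
Wed: 6:19 AM–5:41 PM = 11 h 22 min; less 30 min break → 10 h 52 min
Thu: 6:27 AM–3:46 PM = 9 h 19 min
Fri: 10:16 AM–2:59 PM = 4 h 43 min; less 45 min break → 3 h 58 min
Sat: 11:13 AM–4:24 PM = 5 h 11 min; less 30 min break → 4 h 41 min
Total: 11 h 1 min + 3 h 58 min + 10 h 52 min + 9 h 19 min + 3 h 58 min + 4 h 41 min = 43 h 49 min.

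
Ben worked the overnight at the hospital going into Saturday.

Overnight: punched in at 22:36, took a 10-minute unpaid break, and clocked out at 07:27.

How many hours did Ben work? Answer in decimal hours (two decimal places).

8.68 hours

Overnight: 22:36 → midnight = 1 h 24 min; midnight → 07:27 = 7 h 27 min; span 8 h 51 min; less 10 min break → 8 h 41 min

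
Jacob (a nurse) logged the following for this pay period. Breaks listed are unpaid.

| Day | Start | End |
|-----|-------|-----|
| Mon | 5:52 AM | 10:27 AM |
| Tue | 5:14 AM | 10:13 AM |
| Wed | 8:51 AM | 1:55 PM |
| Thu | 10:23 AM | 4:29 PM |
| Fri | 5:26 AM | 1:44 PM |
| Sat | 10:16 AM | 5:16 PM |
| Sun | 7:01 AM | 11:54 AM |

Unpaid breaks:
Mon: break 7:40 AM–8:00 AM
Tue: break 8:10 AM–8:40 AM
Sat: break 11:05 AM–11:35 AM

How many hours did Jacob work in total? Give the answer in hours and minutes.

Mon: 5:52 AM–10:27 AM = 4 h 35 min; less 20 min break → 4 h 15 min
Tue: 5:14 AM–10:13 AM = 4 h 59 min; less 30 min break → 4 h 29 min
Wed: 8:51 AM–1:55 PM = 5 h 4 min
Thu: 10:23 AM–4:29 PM = 6 h 6 min
Fri: 5:26 AM–1:44 PM = 8 h 18 min
Sat: 10:16 AM–5:16 PM = 7 h 0 min; less 30 min break → 6 h 30 min
Sun: 7:01 AM–11:54 AM = 4 h 53 min
Total: 4 h 15 min + 4 h 29 min + 5 h 4 min + 6 h 6 min + 8 h 18 min + 6 h 30 min + 4 h 53 min = 39 h 35 min.

39 h 35 min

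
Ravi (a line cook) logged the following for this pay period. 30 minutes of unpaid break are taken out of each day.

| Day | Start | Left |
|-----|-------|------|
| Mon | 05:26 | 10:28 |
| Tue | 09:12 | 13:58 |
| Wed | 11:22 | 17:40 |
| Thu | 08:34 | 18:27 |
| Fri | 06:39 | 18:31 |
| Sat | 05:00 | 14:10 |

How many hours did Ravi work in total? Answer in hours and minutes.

44 h 1 min

Mon: 05:26–10:28 = 5 h 2 min; less 30 min break → 4 h 32 min
Tue: 09:12–13:58 = 4 h 46 min; less 30 min break → 4 h 16 min
Wed: 11:22–17:40 = 6 h 18 min; less 30 min break → 5 h 48 min
Thu: 08:34–18:27 = 9 h 53 min; less 30 min break → 9 h 23 min
Fri: 06:39–18:31 = 11 h 52 min; less 30 min break → 11 h 22 min
Sat: 05:00–14:10 = 9 h 10 min; less 30 min break → 8 h 40 min
Total: 4 h 32 min + 4 h 16 min + 5 h 48 min + 9 h 23 min + 11 h 22 min + 8 h 40 min = 44 h 1 min.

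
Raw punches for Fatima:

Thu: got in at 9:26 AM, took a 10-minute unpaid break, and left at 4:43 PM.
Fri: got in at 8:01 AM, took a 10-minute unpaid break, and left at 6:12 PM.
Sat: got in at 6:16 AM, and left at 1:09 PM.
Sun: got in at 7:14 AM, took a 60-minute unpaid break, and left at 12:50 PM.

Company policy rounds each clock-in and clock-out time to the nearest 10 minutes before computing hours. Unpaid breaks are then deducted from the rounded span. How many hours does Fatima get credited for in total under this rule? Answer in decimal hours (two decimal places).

28.50 hours

Thu: in 9:26 AM→9:30 AM, out 4:43 PM→4:40 PM; 7 h 10 min − 10 min = 7 h 0 min
Fri: in 8:01 AM→8:00 AM, out 6:12 PM→6:10 PM; 10 h 10 min − 10 min = 10 h 0 min
Sat: in 6:16 AM→6:20 AM, out 1:09 PM→1:10 PM; 6 h 50 min
Sun: in 7:14 AM→7:10 AM, out 12:50 PM→12:50 PM; 5 h 40 min − 60 min = 4 h 40 min
Total credited: 28 h 30 min.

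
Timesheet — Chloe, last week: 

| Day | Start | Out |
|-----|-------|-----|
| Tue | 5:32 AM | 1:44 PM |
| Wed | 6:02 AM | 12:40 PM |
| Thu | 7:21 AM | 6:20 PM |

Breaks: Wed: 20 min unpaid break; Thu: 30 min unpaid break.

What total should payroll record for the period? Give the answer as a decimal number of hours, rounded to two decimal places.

Tue: 5:32 AM–1:44 PM = 8 h 12 min
Wed: 6:02 AM–12:40 PM = 6 h 38 min; less 20 min break → 6 h 18 min
Thu: 7:21 AM–6:20 PM = 10 h 59 min; less 30 min break → 10 h 29 min
Total: 8 h 12 min + 6 h 18 min + 10 h 29 min = 24 h 59 min.

24.98 hours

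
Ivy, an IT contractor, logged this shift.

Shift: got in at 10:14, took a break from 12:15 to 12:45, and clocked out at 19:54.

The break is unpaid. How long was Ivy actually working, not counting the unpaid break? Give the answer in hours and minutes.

Shift: 10:14–19:54 = 9 h 40 min; less 30 min break → 9 h 10 min

9 h 10 min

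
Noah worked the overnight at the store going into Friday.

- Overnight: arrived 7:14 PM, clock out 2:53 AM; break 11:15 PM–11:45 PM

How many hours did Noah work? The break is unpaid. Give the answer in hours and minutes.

Overnight: 7:14 PM → midnight = 4 h 46 min; midnight → 2:53 AM = 2 h 53 min; span 7 h 39 min; less 30 min break → 7 h 9 min

7 h 9 min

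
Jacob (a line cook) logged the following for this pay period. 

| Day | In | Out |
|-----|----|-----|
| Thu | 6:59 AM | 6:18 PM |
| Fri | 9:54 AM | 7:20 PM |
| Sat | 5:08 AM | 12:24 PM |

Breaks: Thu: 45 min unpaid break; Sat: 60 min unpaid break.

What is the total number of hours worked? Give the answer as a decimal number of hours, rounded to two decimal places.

26.27 hours

Thu: 6:59 AM–6:18 PM = 11 h 19 min; less 45 min break → 10 h 34 min
Fri: 9:54 AM–7:20 PM = 9 h 26 min
Sat: 5:08 AM–12:24 PM = 7 h 16 min; less 60 min break → 6 h 16 min
Total: 10 h 34 min + 9 h 26 min + 6 h 16 min = 26 h 16 min.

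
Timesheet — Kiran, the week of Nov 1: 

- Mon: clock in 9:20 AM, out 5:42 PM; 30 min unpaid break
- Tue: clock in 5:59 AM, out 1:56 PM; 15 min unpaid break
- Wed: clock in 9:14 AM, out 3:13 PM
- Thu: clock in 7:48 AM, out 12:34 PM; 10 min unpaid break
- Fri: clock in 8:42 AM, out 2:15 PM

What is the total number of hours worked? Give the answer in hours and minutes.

31 h 42 min

Mon: 9:20 AM–5:42 PM = 8 h 22 min; less 30 min break → 7 h 52 min
Tue: 5:59 AM–1:56 PM = 7 h 57 min; less 15 min break → 7 h 42 min
Wed: 9:14 AM–3:13 PM = 5 h 59 min
Thu: 7:48 AM–12:34 PM = 4 h 46 min; less 10 min break → 4 h 36 min
Fri: 8:42 AM–2:15 PM = 5 h 33 min
Total: 7 h 52 min + 7 h 42 min + 5 h 59 min + 4 h 36 min + 5 h 33 min = 31 h 42 min.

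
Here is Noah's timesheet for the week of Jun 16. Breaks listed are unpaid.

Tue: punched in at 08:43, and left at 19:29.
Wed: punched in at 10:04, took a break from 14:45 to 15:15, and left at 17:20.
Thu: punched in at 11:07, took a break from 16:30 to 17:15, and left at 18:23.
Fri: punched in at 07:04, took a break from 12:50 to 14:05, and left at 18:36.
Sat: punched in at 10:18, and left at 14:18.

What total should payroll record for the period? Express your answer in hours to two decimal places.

38.33 hours

Tue: 08:43–19:29 = 10 h 46 min
Wed: 10:04–17:20 = 7 h 16 min; less 30 min break → 6 h 46 min
Thu: 11:07–18:23 = 7 h 16 min; less 45 min break → 6 h 31 min
Fri: 07:04–18:36 = 11 h 32 min; less 75 min break → 10 h 17 min
Sat: 10:18–14:18 = 4 h 0 min
Total: 10 h 46 min + 6 h 46 min + 6 h 31 min + 10 h 17 min + 4 h 0 min = 38 h 20 min.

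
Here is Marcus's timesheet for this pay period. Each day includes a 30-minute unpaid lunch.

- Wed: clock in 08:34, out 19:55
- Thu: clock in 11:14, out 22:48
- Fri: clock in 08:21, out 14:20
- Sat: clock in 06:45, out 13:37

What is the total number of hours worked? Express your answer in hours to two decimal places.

Wed: 08:34–19:55 = 11 h 21 min; less 30 min break → 10 h 51 min
Thu: 11:14–22:48 = 11 h 34 min; less 30 min break → 11 h 4 min
Fri: 08:21–14:20 = 5 h 59 min; less 30 min break → 5 h 29 min
Sat: 06:45–13:37 = 6 h 52 min; less 30 min break → 6 h 22 min
Total: 10 h 51 min + 11 h 4 min + 5 h 29 min + 6 h 22 min = 33 h 46 min.

33.77 hours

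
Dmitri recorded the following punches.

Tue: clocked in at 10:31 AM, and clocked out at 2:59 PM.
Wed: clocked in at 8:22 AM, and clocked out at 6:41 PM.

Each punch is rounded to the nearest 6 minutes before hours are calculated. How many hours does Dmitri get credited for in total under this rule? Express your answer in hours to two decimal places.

Tue: in 10:31 AM→10:30 AM, out 2:59 PM→3:00 PM; 4 h 30 min
Wed: in 8:22 AM→8:24 AM, out 6:41 PM→6:42 PM; 10 h 18 min
Total credited: 14 h 48 min.

14.80 hours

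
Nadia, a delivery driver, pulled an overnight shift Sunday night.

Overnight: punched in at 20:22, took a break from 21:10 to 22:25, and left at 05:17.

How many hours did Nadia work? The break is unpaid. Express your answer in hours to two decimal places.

7.67 hours

Overnight: 20:22 → midnight = 3 h 38 min; midnight → 05:17 = 5 h 17 min; span 8 h 55 min; less 75 min break → 7 h 40 min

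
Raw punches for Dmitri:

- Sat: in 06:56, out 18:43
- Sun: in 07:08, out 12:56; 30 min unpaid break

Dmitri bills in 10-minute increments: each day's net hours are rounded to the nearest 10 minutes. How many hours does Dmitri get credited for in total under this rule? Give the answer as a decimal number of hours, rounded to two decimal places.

Sat: 06:56–18:43 = 11 h 47 min → rounds to 11 h 50 min
Sun: 07:08–12:56 = 5 h 48 min − 30 min = 5 h 18 min → rounds to 5 h 20 min
Total credited: 17 h 10 min.

17.17 hours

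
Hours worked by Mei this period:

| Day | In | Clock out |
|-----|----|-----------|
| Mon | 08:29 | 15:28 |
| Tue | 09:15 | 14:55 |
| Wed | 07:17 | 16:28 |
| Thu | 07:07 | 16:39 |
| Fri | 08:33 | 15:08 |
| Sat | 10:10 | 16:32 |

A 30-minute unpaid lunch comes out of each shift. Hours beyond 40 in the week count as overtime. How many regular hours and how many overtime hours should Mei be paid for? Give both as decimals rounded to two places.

Regular 40.00 hours, overtime 1.32 hours

Mon: 08:29–15:28 = 6 h 59 min; less 30 min break → 6 h 29 min
Tue: 09:15–14:55 = 5 h 40 min; less 30 min break → 5 h 10 min
Wed: 07:17–16:28 = 9 h 11 min; less 30 min break → 8 h 41 min
Thu: 07:07–16:39 = 9 h 32 min; less 30 min break → 9 h 2 min
Fri: 08:33–15:08 = 6 h 35 min; less 30 min break → 6 h 5 min
Sat: 10:10–16:32 = 6 h 22 min; less 30 min break → 5 h 52 min
Total worked: 41 h 19 min = 41.32 h.
Threshold 40 h → overtime 1 h 19 min, regular 40 h 0 min.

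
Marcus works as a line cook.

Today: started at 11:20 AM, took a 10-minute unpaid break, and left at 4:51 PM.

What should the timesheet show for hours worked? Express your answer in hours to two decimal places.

5.35 hours

Today: 11:20 AM–4:51 PM = 5 h 31 min; less 10 min break → 5 h 21 min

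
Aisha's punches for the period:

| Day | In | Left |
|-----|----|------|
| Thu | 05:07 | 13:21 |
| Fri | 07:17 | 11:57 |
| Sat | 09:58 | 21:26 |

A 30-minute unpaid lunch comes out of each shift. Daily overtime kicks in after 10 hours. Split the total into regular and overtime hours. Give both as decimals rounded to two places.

Regular 21.90 hours, overtime 0.97 hours

Thu: 05:07–13:21 = 8 h 14 min; less 30 min break → 7 h 44 min
Fri: 07:17–11:57 = 4 h 40 min; less 30 min break → 4 h 10 min
Sat: 09:58–21:26 = 11 h 28 min; less 30 min break → 10 h 58 min
Thu reg 7 h 44 min / OT 0 h 0 min; Fri reg 4 h 10 min / OT 0 h 0 min; Sat reg 10 h 0 min / OT 0 h 58 min.
Totals: regular 21 h 54 min, overtime 0 h 58 min.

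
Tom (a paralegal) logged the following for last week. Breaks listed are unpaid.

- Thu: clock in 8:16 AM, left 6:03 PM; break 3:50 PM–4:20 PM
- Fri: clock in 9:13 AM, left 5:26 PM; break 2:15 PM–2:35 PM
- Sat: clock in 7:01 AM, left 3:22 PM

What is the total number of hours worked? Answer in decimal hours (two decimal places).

25.52 hours

Thu: 8:16 AM–6:03 PM = 9 h 47 min; less 30 min break → 9 h 17 min
Fri: 9:13 AM–5:26 PM = 8 h 13 min; less 20 min break → 7 h 53 min
Sat: 7:01 AM–3:22 PM = 8 h 21 min
Total: 9 h 17 min + 7 h 53 min + 8 h 21 min = 25 h 31 min.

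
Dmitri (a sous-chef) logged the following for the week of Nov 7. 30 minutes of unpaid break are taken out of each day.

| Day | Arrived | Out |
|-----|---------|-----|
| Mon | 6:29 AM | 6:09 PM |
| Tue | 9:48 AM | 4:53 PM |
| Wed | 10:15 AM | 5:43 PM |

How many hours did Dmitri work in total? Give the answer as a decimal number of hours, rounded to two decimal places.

Mon: 6:29 AM–6:09 PM = 11 h 40 min; less 30 min break → 11 h 10 min
Tue: 9:48 AM–4:53 PM = 7 h 5 min; less 30 min break → 6 h 35 min
Wed: 10:15 AM–5:43 PM = 7 h 28 min; less 30 min break → 6 h 58 min
Total: 11 h 10 min + 6 h 35 min + 6 h 58 min = 24 h 43 min.

24.72 hours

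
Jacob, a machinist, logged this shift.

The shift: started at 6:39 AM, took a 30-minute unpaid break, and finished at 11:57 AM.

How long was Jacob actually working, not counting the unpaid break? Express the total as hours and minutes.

4 h 48 min

The shift: 6:39 AM–11:57 AM = 5 h 18 min; less 30 min break → 4 h 48 min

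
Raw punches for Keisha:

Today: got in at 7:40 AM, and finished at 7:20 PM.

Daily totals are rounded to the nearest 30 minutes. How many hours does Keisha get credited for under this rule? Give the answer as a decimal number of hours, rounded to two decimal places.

11.50 hours

Today: 7:40 AM–7:20 PM = 11 h 40 min → rounds to 11 h 30 min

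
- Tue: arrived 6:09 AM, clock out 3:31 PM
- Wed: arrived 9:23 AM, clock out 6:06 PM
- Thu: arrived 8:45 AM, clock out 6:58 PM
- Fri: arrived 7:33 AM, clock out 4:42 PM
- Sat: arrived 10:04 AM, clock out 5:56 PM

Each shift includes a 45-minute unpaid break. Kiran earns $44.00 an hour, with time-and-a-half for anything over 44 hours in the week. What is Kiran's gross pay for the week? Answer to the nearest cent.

$1828.93

Tue: 6:09 AM–3:31 PM = 9 h 22 min; less 45 min break → 8 h 37 min
Wed: 9:23 AM–6:06 PM = 8 h 43 min; less 45 min break → 7 h 58 min
Thu: 8:45 AM–6:58 PM = 10 h 13 min; less 45 min break → 9 h 28 min
Fri: 7:33 AM–4:42 PM = 9 h 9 min; less 45 min break → 8 h 24 min
Sat: 10:04 AM–5:56 PM = 7 h 52 min; less 45 min break → 7 h 7 min
Total worked: 41 h 34 min = 2494 min.
Regular 41 h 34 min = 2494 min at $44.00/h; overtime 0 h 0 min = 0 min at $66.00/h.
Pay = (2494 × $44.00 + 0 × $66.00) ÷ 60 = $1828.93.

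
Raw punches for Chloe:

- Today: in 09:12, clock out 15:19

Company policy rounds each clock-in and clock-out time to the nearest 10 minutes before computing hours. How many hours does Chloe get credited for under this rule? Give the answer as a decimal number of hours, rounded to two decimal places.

Today: in 09:12→09:10, out 15:19→15:20; 6 h 10 min

6.17 hours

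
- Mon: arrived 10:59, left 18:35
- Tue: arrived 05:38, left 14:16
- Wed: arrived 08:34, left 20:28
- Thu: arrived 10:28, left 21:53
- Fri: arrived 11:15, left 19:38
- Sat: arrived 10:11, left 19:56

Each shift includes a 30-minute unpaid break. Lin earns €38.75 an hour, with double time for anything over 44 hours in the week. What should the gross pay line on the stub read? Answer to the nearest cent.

€2532.96

Mon: 10:59–18:35 = 7 h 36 min; less 30 min break → 7 h 6 min
Tue: 05:38–14:16 = 8 h 38 min; less 30 min break → 8 h 8 min
Wed: 08:34–20:28 = 11 h 54 min; less 30 min break → 11 h 24 min
Thu: 10:28–21:53 = 11 h 25 min; less 30 min break → 10 h 55 min
Fri: 11:15–19:38 = 8 h 23 min; less 30 min break → 7 h 53 min
Sat: 10:11–19:56 = 9 h 45 min; less 30 min break → 9 h 15 min
Total worked: 54 h 41 min = 3281 min.
Regular 44 h 0 min = 2640 min at €38.75/h; overtime 10 h 41 min = 641 min at €77.50/h.
Pay = (2640 × €38.75 + 641 × €77.50) ÷ 60 = €2532.96.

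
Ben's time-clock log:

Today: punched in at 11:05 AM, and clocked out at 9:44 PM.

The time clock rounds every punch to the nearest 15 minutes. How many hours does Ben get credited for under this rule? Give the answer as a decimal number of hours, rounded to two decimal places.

10.75 hours

Today: in 11:05 AM→11:00 AM, out 9:44 PM→9:45 PM; 10 h 45 min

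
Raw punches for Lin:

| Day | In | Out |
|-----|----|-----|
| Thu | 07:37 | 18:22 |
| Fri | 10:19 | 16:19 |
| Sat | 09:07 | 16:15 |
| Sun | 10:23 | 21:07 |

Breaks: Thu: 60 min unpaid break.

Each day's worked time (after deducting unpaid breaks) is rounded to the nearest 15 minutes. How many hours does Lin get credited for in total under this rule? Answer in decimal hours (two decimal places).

Thu: 07:37–18:22 = 10 h 45 min − 60 min = 9 h 45 min → rounds to 9 h 45 min
Fri: 10:19–16:19 = 6 h 0 min → rounds to 6 h 0 min
Sat: 09:07–16:15 = 7 h 8 min → rounds to 7 h 15 min
Sun: 10:23–21:07 = 10 h 44 min → rounds to 10 h 45 min
Total credited: 33 h 45 min.

33.75 hours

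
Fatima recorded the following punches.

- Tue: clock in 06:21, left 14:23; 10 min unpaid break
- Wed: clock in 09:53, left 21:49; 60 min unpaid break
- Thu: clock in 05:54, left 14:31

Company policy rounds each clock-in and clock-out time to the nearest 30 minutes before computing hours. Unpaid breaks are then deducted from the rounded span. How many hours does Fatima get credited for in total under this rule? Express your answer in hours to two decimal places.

Tue: in 06:21→06:30, out 14:23→14:30; 8 h 0 min − 10 min = 7 h 50 min
Wed: in 09:53→10:00, out 21:49→22:00; 12 h 0 min − 60 min = 11 h 0 min
Thu: in 05:54→06:00, out 14:31→14:30; 8 h 30 min
Total credited: 27 h 20 min.

27.33 hours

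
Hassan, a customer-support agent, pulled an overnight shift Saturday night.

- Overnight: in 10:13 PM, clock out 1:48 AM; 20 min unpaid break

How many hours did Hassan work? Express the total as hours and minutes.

3 h 15 min

Overnight: 10:13 PM → midnight = 1 h 47 min; midnight → 1:48 AM = 1 h 48 min; span 3 h 35 min; less 20 min break → 3 h 15 min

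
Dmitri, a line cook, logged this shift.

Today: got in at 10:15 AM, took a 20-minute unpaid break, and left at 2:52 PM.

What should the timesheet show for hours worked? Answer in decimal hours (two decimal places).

Today: 10:15 AM–2:52 PM = 4 h 37 min; less 20 min break → 4 h 17 min

4.28 hours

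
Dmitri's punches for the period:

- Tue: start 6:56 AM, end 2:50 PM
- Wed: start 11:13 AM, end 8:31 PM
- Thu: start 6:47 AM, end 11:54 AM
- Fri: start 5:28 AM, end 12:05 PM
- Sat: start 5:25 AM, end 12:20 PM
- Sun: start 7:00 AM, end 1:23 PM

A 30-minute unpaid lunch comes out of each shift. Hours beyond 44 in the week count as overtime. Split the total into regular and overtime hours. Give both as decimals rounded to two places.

Regular 39.23 hours, overtime 0.00 hours

Tue: 6:56 AM–2:50 PM = 7 h 54 min; less 30 min break → 7 h 24 min
Wed: 11:13 AM–8:31 PM = 9 h 18 min; less 30 min break → 8 h 48 min
Thu: 6:47 AM–11:54 AM = 5 h 7 min; less 30 min break → 4 h 37 min
Fri: 5:28 AM–12:05 PM = 6 h 37 min; less 30 min break → 6 h 7 min
Sat: 5:25 AM–12:20 PM = 6 h 55 min; less 30 min break → 6 h 25 min
Sun: 7:00 AM–1:23 PM = 6 h 23 min; less 30 min break → 5 h 53 min
Total worked: 39 h 14 min = 39.23 h.
Threshold 44 h → overtime 0 h 0 min, regular 39 h 14 min.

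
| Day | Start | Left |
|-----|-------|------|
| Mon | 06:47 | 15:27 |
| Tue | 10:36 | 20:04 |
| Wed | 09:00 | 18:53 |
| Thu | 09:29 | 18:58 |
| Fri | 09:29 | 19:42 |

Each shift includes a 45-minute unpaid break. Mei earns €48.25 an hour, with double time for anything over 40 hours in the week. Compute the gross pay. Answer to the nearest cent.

€2312.78

Mon: 06:47–15:27 = 8 h 40 min; less 45 min break → 7 h 55 min
Tue: 10:36–20:04 = 9 h 28 min; less 45 min break → 8 h 43 min
Wed: 09:00–18:53 = 9 h 53 min; less 45 min break → 9 h 8 min
Thu: 09:29–18:58 = 9 h 29 min; less 45 min break → 8 h 44 min
Fri: 09:29–19:42 = 10 h 13 min; less 45 min break → 9 h 28 min
Total worked: 43 h 58 min = 2638 min.
Regular 40 h 0 min = 2400 min at €48.25/h; overtime 3 h 58 min = 238 min at €96.50/h.
Pay = (2400 × €48.25 + 238 × €96.50) ÷ 60 = €2312.78.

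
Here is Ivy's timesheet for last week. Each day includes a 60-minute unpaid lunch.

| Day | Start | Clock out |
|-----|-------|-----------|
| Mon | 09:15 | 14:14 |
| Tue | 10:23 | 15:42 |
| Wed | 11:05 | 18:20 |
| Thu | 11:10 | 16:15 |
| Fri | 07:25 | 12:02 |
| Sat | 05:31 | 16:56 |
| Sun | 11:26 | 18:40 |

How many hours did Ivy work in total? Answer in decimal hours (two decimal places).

Mon: 09:15–14:14 = 4 h 59 min; less 60 min break → 3 h 59 min
Tue: 10:23–15:42 = 5 h 19 min; less 60 min break → 4 h 19 min
Wed: 11:05–18:20 = 7 h 15 min; less 60 min break → 6 h 15 min
Thu: 11:10–16:15 = 5 h 5 min; less 60 min break → 4 h 5 min
Fri: 07:25–12:02 = 4 h 37 min; less 60 min break → 3 h 37 min
Sat: 05:31–16:56 = 11 h 25 min; less 60 min break → 10 h 25 min
Sun: 11:26–18:40 = 7 h 14 min; less 60 min break → 6 h 14 min
Total: 3 h 59 min + 4 h 19 min + 6 h 15 min + 4 h 5 min + 3 h 37 min + 10 h 25 min + 6 h 14 min = 38 h 54 min.

38.90 hours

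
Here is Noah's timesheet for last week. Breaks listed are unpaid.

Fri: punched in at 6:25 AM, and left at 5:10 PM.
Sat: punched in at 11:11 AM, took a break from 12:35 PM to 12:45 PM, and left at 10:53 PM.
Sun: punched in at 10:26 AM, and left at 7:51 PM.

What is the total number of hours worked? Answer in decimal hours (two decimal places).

Fri: 6:25 AM–5:10 PM = 10 h 45 min
Sat: 11:11 AM–10:53 PM = 11 h 42 min; less 10 min break → 11 h 32 min
Sun: 10:26 AM–7:51 PM = 9 h 25 min
Total: 10 h 45 min + 11 h 32 min + 9 h 25 min = 31 h 42 min.

31.70 hours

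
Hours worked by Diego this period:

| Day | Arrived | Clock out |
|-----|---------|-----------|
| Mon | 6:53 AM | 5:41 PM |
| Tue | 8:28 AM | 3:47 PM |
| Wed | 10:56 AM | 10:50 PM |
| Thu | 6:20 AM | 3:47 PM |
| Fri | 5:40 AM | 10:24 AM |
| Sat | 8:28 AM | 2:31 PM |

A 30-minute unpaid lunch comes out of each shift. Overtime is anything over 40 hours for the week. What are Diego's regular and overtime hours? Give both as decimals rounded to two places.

Regular 40.00 hours, overtime 7.25 hours

Mon: 6:53 AM–5:41 PM = 10 h 48 min; less 30 min break → 10 h 18 min
Tue: 8:28 AM–3:47 PM = 7 h 19 min; less 30 min break → 6 h 49 min
Wed: 10:56 AM–10:50 PM = 11 h 54 min; less 30 min break → 11 h 24 min
Thu: 6:20 AM–3:47 PM = 9 h 27 min; less 30 min break → 8 h 57 min
Fri: 5:40 AM–10:24 AM = 4 h 44 min; less 30 min break → 4 h 14 min
Sat: 8:28 AM–2:31 PM = 6 h 3 min; less 30 min break → 5 h 33 min
Total worked: 47 h 15 min = 47.25 h.
Threshold 40 h → overtime 7 h 15 min, regular 40 h 0 min.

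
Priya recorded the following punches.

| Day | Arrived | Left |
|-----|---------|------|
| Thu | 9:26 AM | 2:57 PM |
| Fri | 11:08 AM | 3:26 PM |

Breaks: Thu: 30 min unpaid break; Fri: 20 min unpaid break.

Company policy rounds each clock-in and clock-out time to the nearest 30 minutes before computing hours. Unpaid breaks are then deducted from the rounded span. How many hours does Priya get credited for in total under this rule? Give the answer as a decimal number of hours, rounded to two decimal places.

9.17 hours

Thu: in 9:26 AM→9:30 AM, out 2:57 PM→3:00 PM; 5 h 30 min − 30 min = 5 h 0 min
Fri: in 11:08 AM→11:00 AM, out 3:26 PM→3:30 PM; 4 h 30 min − 20 min = 4 h 10 min
Total credited: 9 h 10 min.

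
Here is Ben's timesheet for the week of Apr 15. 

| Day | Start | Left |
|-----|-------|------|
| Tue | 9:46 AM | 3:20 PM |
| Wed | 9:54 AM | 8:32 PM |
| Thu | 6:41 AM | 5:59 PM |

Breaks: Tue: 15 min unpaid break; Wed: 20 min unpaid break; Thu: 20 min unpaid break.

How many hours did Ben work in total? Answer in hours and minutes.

26 h 35 min

Tue: 9:46 AM–3:20 PM = 5 h 34 min; less 15 min break → 5 h 19 min
Wed: 9:54 AM–8:32 PM = 10 h 38 min; less 20 min break → 10 h 18 min
Thu: 6:41 AM–5:59 PM = 11 h 18 min; less 20 min break → 10 h 58 min
Total: 5 h 19 min + 10 h 18 min + 10 h 58 min = 26 h 35 min.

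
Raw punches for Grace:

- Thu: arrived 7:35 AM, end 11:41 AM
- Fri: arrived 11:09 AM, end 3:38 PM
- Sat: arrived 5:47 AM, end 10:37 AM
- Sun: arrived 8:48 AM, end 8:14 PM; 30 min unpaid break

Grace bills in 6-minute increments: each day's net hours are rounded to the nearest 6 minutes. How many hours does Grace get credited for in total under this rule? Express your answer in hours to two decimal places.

Thu: 7:35 AM–11:41 AM = 4 h 6 min → rounds to 4 h 6 min
Fri: 11:09 AM–3:38 PM = 4 h 29 min → rounds to 4 h 30 min
Sat: 5:47 AM–10:37 AM = 4 h 50 min → rounds to 4 h 48 min
Sun: 8:48 AM–8:14 PM = 11 h 26 min − 30 min = 10 h 56 min → rounds to 10 h 54 min
Total credited: 24 h 18 min.

24.30 hours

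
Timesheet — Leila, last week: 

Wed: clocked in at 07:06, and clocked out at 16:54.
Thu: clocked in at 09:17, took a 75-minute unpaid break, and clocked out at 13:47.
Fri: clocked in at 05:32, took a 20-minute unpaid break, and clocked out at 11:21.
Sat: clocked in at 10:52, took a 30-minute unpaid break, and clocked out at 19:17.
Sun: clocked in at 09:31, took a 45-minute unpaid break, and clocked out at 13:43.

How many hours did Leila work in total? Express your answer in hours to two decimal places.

29.90 hours

Wed: 07:06–16:54 = 9 h 48 min
Thu: 09:17–13:47 = 4 h 30 min; less 75 min break → 3 h 15 min
Fri: 05:32–11:21 = 5 h 49 min; less 20 min break → 5 h 29 min
Sat: 10:52–19:17 = 8 h 25 min; less 30 min break → 7 h 55 min
Sun: 09:31–13:43 = 4 h 12 min; less 45 min break → 3 h 27 min
Total: 9 h 48 min + 3 h 15 min + 5 h 29 min + 7 h 55 min + 3 h 27 min = 29 h 54 min.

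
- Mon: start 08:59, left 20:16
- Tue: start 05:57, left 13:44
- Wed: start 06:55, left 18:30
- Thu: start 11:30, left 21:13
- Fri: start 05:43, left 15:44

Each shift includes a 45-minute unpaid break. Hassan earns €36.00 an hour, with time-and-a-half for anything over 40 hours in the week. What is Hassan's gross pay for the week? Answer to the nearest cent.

Mon: 08:59–20:16 = 11 h 17 min; less 45 min break → 10 h 32 min
Tue: 05:57–13:44 = 7 h 47 min; less 45 min break → 7 h 2 min
Wed: 06:55–18:30 = 11 h 35 min; less 45 min break → 10 h 50 min
Thu: 11:30–21:13 = 9 h 43 min; less 45 min break → 8 h 58 min
Fri: 05:43–15:44 = 10 h 1 min; less 45 min break → 9 h 16 min
Total worked: 46 h 38 min = 2798 min.
Regular 40 h 0 min = 2400 min at €36.00/h; overtime 6 h 38 min = 398 min at €54.00/h.
Pay = (2400 × €36.00 + 398 × €54.00) ÷ 60 = €1798.20.

€1798.20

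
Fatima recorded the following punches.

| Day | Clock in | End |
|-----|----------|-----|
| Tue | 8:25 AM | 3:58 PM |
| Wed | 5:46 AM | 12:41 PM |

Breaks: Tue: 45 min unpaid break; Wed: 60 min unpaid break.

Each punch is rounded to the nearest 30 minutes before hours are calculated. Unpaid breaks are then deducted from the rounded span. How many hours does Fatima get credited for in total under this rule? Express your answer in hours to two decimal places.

12.25 hours

Tue: in 8:25 AM→8:30 AM, out 3:58 PM→4:00 PM; 7 h 30 min − 45 min = 6 h 45 min
Wed: in 5:46 AM→6:00 AM, out 12:41 PM→12:30 PM; 6 h 30 min − 60 min = 5 h 30 min
Total credited: 12 h 15 min.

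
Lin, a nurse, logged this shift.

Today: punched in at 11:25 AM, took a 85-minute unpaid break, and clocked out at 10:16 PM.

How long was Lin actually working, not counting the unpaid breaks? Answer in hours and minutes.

Today: 11:25 AM–10:16 PM = 10 h 51 min; less 85 min break → 9 h 26 min

9 h 26 min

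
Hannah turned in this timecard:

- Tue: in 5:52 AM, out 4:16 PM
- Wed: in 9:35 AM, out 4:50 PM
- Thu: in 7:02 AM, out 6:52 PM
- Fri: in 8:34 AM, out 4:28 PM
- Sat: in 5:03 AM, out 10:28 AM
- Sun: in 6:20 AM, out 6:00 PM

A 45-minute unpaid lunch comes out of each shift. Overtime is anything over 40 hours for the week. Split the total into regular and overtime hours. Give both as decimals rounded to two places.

Tue: 5:52 AM–4:16 PM = 10 h 24 min; less 45 min break → 9 h 39 min
Wed: 9:35 AM–4:50 PM = 7 h 15 min; less 45 min break → 6 h 30 min
Thu: 7:02 AM–6:52 PM = 11 h 50 min; less 45 min break → 11 h 5 min
Fri: 8:34 AM–4:28 PM = 7 h 54 min; less 45 min break → 7 h 9 min
Sat: 5:03 AM–10:28 AM = 5 h 25 min; less 45 min break → 4 h 40 min
Sun: 6:20 AM–6:00 PM = 11 h 40 min; less 45 min break → 10 h 55 min
Total worked: 49 h 58 min = 49.97 h.
Threshold 40 h → overtime 9 h 58 min, regular 40 h 0 min.

Regular 40.00 hours, overtime 9.97 hours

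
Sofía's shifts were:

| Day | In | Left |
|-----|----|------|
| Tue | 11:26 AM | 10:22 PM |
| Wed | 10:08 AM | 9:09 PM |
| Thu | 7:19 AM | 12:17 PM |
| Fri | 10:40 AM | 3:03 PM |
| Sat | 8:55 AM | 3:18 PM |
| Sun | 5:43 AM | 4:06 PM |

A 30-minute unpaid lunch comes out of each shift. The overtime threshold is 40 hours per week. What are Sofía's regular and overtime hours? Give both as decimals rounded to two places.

Regular 40.00 hours, overtime 5.07 hours

Tue: 11:26 AM–10:22 PM = 10 h 56 min; less 30 min break → 10 h 26 min
Wed: 10:08 AM–9:09 PM = 11 h 1 min; less 30 min break → 10 h 31 min
Thu: 7:19 AM–12:17 PM = 4 h 58 min; less 30 min break → 4 h 28 min
Fri: 10:40 AM–3:03 PM = 4 h 23 min; less 30 min break → 3 h 53 min
Sat: 8:55 AM–3:18 PM = 6 h 23 min; less 30 min break → 5 h 53 min
Sun: 5:43 AM–4:06 PM = 10 h 23 min; less 30 min break → 9 h 53 min
Total worked: 45 h 4 min = 45.07 h.
Threshold 40 h → overtime 5 h 4 min, regular 40 h 0 min.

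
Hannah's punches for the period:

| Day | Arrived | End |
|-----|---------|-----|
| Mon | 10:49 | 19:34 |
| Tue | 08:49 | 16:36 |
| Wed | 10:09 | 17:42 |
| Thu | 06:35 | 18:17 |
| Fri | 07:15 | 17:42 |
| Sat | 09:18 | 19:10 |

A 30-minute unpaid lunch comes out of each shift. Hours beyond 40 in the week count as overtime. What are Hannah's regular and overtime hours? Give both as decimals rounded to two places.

Regular 40.00 hours, overtime 13.10 hours

Mon: 10:49–19:34 = 8 h 45 min; less 30 min break → 8 h 15 min
Tue: 08:49–16:36 = 7 h 47 min; less 30 min break → 7 h 17 min
Wed: 10:09–17:42 = 7 h 33 min; less 30 min break → 7 h 3 min
Thu: 06:35–18:17 = 11 h 42 min; less 30 min break → 11 h 12 min
Fri: 07:15–17:42 = 10 h 27 min; less 30 min break → 9 h 57 min
Sat: 09:18–19:10 = 9 h 52 min; less 30 min break → 9 h 22 min
Total worked: 53 h 6 min = 53.10 h.
Threshold 40 h → overtime 13 h 6 min, regular 40 h 0 min.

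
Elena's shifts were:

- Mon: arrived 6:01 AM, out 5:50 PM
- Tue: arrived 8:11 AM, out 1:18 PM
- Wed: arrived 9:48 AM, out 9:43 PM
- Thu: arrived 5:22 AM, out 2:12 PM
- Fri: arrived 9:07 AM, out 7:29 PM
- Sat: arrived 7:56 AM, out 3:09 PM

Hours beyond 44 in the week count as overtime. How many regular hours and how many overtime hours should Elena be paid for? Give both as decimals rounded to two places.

Mon: 6:01 AM–5:50 PM = 11 h 49 min
Tue: 8:11 AM–1:18 PM = 5 h 7 min
Wed: 9:48 AM–9:43 PM = 11 h 55 min
Thu: 5:22 AM–2:12 PM = 8 h 50 min
Fri: 9:07 AM–7:29 PM = 10 h 22 min
Sat: 7:56 AM–3:09 PM = 7 h 13 min
Total worked: 55 h 16 min = 55.27 h.
Threshold 44 h → overtime 11 h 16 min, regular 44 h 0 min.

Regular 44.00 hours, overtime 11.27 hours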